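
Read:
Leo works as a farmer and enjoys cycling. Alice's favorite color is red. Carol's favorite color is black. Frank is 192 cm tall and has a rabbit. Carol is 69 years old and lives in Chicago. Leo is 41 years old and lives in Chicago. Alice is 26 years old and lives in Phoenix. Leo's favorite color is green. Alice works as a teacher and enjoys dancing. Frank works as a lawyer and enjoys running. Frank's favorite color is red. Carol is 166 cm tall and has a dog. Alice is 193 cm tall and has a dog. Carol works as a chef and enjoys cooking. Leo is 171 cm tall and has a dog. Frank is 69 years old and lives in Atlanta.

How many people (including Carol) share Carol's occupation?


Carol is a chef. Count = 1

1


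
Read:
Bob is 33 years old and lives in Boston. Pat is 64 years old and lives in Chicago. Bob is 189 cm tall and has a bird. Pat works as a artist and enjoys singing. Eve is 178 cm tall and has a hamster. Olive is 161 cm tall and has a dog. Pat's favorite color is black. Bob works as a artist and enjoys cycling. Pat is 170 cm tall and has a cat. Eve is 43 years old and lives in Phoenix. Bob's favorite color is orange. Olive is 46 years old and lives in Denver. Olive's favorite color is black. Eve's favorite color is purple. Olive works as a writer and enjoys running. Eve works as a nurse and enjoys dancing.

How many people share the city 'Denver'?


Count: 1

1


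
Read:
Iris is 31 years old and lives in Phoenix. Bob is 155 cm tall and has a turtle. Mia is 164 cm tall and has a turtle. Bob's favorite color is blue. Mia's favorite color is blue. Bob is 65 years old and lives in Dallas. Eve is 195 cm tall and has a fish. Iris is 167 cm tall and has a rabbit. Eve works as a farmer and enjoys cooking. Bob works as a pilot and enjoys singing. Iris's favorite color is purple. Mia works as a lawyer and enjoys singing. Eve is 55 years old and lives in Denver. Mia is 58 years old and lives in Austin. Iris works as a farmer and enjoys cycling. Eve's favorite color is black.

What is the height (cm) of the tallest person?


Tallest: Eve at 195 cm

195


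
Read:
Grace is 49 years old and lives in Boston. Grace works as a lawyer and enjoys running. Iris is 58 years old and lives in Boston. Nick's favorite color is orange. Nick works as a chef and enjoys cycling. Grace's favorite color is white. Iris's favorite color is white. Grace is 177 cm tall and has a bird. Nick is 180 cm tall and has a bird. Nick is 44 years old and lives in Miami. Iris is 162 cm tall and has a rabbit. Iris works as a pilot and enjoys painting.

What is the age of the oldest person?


Oldest: Iris at 58

58


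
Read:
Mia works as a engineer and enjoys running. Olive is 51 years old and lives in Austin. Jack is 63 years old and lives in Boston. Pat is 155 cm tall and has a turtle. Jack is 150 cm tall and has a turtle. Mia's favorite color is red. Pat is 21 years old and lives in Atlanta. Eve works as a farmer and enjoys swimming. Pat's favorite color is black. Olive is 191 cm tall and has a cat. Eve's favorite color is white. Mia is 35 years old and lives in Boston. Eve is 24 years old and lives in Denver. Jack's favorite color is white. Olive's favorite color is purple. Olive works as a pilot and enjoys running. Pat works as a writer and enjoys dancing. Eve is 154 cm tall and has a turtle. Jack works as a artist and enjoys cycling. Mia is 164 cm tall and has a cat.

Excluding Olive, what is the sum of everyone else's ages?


Sum (excluding Olive): 143

143


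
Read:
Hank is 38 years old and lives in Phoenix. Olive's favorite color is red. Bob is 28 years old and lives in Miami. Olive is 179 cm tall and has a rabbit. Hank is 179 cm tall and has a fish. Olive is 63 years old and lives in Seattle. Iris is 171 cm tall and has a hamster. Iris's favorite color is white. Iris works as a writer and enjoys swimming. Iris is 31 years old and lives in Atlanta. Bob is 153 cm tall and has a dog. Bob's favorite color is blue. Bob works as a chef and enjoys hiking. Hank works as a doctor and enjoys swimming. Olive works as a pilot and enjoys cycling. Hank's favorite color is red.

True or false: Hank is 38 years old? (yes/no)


Hank is actually 38. yes

yes


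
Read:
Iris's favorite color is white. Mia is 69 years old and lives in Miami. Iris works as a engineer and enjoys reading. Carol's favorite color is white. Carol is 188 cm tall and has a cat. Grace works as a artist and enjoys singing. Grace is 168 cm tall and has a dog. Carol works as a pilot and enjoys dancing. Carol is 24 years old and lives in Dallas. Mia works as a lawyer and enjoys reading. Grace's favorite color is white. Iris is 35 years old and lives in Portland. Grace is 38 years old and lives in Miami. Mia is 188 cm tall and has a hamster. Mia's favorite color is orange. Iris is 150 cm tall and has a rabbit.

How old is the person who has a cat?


Person with cat is Carol, age 24

24


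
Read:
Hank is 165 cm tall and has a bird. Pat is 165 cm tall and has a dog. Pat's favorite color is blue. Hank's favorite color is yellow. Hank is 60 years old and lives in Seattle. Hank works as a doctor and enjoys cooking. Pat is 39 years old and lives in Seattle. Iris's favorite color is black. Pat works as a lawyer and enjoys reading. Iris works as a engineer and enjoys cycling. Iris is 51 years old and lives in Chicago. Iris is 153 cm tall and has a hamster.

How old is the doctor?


The doctor is Hank, age 60

60


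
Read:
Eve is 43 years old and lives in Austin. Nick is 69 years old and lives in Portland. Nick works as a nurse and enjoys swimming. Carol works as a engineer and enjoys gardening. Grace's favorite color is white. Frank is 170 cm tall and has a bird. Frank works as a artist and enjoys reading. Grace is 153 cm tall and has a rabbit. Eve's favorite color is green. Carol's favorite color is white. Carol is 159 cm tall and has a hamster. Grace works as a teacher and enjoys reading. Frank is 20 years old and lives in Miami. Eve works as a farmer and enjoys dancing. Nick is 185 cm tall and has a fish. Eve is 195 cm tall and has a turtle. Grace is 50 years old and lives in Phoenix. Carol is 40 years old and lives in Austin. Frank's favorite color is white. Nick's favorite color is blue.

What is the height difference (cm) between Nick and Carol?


|185 - 159| = 26

26


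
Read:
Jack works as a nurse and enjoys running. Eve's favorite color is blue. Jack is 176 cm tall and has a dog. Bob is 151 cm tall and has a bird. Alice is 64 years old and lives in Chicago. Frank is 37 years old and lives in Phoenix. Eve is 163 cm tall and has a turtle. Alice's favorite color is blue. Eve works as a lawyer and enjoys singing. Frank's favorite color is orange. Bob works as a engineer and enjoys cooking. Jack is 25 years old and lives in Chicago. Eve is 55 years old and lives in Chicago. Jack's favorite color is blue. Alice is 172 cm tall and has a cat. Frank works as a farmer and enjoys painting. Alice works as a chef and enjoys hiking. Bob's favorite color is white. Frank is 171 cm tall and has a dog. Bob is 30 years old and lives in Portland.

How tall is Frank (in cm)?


Frank is 171 cm tall

171


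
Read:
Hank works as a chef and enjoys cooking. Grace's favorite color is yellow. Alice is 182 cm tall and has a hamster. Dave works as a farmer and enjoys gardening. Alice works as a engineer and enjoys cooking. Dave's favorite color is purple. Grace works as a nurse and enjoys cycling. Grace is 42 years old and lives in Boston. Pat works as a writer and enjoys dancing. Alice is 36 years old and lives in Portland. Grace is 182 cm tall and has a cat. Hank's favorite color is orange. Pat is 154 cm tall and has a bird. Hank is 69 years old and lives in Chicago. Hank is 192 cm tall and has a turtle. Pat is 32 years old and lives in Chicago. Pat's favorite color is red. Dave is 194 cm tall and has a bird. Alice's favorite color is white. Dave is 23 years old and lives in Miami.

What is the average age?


Sum=202, n=5, avg=40.4

40.4


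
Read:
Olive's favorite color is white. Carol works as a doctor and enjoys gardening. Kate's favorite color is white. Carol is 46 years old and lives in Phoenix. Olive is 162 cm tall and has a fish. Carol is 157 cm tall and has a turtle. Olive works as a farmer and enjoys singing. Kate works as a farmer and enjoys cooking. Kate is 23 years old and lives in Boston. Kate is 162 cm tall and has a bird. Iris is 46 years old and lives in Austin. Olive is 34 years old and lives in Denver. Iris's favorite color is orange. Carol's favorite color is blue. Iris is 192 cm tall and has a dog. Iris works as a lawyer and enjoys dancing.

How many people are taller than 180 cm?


Taller than 180: 1

1


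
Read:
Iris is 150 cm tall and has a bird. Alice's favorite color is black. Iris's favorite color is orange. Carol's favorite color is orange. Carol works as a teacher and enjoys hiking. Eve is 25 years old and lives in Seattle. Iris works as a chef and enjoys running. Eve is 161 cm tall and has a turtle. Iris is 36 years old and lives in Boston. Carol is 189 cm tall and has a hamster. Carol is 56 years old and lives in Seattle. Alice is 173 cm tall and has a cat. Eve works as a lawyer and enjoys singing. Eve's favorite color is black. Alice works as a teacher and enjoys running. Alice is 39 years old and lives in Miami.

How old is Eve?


Eve is 25 years old

25


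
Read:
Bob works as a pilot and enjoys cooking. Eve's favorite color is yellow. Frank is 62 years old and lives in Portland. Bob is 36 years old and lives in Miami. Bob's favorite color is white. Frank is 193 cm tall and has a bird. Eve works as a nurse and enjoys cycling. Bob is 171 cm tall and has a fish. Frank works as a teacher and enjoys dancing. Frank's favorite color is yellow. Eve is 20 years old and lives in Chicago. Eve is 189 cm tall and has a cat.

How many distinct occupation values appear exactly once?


Unique occupation values: 3

3


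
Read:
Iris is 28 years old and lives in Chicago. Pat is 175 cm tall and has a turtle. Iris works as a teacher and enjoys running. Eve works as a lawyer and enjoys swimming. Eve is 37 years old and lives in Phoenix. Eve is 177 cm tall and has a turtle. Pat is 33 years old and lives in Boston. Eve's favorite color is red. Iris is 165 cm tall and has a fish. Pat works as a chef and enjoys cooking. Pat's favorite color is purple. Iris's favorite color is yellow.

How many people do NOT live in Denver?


Not in Denver: 3

3


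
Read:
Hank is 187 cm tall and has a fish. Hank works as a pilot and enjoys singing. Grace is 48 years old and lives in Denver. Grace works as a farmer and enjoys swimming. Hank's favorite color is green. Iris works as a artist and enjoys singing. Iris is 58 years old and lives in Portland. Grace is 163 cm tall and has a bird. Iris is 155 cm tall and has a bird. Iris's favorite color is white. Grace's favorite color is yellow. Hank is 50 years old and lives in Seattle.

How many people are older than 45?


Filter: 3

3


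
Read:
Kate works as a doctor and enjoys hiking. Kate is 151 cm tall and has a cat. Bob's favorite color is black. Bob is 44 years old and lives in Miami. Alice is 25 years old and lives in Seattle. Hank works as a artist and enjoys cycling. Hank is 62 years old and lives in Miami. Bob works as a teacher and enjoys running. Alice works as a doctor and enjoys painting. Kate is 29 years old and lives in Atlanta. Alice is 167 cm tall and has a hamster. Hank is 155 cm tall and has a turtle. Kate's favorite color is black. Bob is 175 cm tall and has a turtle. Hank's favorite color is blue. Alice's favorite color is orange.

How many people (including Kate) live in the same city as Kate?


Kate lives in Atlanta. Count = 1

1


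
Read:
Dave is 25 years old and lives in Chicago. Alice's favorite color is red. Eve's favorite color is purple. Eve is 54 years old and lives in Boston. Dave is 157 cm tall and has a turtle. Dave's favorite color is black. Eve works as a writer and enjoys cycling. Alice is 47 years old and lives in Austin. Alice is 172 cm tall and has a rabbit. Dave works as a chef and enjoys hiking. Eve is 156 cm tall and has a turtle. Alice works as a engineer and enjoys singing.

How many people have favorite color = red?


Count: 1

1


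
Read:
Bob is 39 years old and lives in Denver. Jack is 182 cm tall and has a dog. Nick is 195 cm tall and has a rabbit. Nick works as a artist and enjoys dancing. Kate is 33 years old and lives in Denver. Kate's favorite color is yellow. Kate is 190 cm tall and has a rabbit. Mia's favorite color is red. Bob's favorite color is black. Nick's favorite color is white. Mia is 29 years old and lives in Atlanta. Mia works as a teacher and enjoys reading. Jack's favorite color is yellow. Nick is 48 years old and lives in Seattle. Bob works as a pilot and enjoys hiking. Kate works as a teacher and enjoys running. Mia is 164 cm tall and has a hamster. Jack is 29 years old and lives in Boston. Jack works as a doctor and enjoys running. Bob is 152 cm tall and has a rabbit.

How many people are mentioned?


People: Kate, Jack, Bob, Mia, Nick. Count = 5

5


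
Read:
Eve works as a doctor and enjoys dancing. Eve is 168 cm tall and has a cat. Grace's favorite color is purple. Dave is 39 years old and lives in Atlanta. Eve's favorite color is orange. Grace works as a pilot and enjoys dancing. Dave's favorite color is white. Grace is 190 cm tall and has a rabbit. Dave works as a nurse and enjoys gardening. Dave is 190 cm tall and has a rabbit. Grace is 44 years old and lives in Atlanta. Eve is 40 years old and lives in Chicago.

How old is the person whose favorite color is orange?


Person with favorite color=orange is Eve, age 40

40


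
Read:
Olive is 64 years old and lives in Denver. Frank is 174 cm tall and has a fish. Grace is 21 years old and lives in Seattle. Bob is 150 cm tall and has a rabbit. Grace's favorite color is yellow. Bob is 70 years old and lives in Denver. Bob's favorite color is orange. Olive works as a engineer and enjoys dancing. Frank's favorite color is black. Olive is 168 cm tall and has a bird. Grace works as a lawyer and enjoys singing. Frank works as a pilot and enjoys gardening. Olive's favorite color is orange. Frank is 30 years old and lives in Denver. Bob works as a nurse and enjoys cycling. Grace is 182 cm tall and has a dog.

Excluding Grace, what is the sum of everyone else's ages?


Sum (excluding Grace): 164

164


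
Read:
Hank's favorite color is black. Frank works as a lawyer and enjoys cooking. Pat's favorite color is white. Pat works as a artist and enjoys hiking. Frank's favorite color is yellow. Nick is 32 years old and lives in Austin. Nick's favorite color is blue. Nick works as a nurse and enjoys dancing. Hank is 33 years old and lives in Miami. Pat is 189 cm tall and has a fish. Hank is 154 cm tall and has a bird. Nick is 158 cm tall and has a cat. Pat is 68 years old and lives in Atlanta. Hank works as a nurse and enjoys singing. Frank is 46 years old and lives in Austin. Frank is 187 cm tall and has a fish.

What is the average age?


Sum=179, n=4, avg=44.75

44.75


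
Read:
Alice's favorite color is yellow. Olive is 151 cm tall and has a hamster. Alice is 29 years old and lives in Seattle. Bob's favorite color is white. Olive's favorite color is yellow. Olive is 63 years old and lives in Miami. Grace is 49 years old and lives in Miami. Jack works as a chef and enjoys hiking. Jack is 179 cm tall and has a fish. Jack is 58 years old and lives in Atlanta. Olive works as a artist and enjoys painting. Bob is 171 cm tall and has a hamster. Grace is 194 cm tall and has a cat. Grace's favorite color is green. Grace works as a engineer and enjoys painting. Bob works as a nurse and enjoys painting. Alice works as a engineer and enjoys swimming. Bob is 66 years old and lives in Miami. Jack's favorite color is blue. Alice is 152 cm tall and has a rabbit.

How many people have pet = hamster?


Count: 2

2


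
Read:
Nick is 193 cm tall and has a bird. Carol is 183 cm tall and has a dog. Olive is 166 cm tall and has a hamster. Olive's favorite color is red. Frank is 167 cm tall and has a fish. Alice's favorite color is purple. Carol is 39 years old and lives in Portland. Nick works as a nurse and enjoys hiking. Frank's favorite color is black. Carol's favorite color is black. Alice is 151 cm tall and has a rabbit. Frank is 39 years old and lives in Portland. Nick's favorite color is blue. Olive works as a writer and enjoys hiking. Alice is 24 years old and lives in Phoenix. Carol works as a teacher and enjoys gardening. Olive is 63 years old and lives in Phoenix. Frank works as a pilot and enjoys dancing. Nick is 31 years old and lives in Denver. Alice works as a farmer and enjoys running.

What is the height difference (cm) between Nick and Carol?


|193 - 183| = 10

10


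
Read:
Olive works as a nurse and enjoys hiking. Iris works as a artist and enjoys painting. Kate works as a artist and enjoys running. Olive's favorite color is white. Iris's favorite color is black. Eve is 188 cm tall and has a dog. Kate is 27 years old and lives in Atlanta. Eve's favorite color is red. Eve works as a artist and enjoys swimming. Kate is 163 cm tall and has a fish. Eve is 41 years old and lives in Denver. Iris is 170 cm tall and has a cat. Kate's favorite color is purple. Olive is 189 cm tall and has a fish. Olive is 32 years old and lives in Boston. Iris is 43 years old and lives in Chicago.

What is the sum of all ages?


41+32+27+43 = 143

143


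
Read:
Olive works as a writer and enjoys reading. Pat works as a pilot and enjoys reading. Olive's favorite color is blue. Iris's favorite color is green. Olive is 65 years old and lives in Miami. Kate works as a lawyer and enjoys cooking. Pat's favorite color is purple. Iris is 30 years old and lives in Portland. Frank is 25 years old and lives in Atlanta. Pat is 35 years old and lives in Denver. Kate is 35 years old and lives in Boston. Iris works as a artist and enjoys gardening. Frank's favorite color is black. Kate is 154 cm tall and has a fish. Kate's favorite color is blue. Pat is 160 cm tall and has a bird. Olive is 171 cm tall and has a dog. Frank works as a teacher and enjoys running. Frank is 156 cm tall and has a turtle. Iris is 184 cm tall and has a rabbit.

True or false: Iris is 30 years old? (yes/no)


Iris is actually 30. yes

yes


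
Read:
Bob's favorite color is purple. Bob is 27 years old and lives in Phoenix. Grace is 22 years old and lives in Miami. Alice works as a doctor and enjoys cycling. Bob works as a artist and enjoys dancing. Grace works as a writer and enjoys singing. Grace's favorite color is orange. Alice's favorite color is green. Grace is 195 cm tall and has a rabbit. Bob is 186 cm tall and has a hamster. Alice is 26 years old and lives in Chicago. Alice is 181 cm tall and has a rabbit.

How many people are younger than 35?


Filter: 3

3


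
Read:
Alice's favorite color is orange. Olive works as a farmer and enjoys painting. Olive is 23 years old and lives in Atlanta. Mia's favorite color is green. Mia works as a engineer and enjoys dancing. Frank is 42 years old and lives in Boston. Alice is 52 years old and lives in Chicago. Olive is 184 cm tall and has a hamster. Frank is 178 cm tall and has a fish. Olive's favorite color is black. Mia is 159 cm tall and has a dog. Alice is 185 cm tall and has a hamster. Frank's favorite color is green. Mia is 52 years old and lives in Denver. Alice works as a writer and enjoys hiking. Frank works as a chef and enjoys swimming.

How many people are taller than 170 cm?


Taller than 170: 3

3


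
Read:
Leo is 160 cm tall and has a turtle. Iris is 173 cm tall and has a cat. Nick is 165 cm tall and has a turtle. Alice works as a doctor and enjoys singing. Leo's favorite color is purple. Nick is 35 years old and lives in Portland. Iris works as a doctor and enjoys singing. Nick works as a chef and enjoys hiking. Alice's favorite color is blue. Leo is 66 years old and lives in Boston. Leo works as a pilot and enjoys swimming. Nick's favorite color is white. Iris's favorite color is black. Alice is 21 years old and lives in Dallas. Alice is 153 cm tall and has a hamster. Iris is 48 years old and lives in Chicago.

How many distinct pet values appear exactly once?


Unique pet values: 2

2


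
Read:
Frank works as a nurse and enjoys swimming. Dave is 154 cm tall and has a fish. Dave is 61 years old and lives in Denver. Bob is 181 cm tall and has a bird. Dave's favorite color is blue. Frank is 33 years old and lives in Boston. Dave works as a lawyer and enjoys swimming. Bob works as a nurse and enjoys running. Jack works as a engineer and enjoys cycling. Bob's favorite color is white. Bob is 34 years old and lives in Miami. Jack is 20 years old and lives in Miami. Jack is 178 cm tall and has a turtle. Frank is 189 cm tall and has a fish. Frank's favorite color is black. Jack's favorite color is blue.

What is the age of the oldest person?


Oldest: Dave at 61

61


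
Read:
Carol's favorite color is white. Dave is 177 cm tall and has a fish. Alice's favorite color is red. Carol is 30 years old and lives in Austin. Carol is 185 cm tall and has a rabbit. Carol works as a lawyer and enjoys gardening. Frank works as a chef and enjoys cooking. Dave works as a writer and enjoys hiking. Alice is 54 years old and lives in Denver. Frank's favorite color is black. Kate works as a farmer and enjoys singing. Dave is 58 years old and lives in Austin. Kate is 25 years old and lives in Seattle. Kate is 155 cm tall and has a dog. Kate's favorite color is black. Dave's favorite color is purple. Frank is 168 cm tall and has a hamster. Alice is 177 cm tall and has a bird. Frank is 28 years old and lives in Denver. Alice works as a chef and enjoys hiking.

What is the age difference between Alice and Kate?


|54 - 25| = 29

29


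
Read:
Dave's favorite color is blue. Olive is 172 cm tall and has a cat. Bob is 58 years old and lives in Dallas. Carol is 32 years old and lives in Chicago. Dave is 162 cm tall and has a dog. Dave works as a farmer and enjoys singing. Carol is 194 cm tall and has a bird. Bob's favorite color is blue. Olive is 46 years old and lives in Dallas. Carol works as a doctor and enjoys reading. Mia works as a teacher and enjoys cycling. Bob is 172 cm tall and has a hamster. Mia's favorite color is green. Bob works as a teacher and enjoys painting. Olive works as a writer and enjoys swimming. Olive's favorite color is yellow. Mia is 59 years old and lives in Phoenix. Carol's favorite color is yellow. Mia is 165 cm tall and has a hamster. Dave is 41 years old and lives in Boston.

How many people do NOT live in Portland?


Not in Portland: 5

5


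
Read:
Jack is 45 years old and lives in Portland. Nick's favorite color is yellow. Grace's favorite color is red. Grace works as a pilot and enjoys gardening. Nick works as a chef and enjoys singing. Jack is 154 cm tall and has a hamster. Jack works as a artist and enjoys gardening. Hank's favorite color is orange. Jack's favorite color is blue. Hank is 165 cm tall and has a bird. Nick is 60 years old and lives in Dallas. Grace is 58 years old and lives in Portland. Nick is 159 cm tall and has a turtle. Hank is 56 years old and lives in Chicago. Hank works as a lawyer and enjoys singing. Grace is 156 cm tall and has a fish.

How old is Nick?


Nick is 60 years old

60


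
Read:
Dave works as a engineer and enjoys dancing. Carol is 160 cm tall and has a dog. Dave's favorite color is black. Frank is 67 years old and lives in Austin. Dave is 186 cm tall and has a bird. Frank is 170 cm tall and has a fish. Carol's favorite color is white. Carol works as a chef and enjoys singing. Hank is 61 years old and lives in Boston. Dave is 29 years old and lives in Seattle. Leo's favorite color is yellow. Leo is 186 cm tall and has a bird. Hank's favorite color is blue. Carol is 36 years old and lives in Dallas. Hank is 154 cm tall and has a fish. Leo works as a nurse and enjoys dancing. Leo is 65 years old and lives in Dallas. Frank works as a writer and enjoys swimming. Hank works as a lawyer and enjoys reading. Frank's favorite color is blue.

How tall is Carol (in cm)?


Carol is 160 cm tall

160


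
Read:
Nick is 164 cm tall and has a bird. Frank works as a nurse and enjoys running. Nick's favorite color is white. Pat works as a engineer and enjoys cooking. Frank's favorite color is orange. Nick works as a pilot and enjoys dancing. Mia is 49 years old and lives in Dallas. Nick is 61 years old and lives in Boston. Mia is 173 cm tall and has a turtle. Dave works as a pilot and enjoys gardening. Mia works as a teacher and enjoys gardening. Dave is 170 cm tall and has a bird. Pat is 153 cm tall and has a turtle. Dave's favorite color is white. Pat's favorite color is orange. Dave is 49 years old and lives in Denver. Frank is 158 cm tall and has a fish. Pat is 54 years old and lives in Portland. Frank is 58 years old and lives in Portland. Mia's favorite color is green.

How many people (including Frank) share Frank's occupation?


Frank is a nurse. Count = 1

1


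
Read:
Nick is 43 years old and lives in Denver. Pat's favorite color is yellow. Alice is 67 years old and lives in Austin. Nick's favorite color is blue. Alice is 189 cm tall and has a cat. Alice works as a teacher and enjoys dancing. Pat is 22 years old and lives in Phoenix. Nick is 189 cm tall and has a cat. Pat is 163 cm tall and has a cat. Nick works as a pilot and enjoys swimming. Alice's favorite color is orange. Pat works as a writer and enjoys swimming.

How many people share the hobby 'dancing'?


Count: 1

1


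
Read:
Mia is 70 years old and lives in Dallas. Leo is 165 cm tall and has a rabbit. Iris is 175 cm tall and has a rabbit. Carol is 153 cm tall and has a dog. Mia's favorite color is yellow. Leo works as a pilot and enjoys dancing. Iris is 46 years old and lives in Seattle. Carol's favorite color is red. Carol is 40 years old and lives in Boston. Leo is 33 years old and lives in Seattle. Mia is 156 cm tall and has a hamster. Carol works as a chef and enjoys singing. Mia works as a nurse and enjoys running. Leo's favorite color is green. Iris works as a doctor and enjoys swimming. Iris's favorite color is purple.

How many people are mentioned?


People: Iris, Mia, Carol, Leo. Count = 4

4


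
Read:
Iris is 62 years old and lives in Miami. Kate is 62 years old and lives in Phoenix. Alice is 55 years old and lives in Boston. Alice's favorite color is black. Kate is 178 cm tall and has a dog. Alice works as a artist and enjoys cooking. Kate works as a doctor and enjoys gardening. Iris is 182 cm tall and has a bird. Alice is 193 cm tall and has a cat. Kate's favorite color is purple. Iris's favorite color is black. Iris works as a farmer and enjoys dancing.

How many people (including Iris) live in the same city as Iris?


Iris lives in Miami. Count = 1

1


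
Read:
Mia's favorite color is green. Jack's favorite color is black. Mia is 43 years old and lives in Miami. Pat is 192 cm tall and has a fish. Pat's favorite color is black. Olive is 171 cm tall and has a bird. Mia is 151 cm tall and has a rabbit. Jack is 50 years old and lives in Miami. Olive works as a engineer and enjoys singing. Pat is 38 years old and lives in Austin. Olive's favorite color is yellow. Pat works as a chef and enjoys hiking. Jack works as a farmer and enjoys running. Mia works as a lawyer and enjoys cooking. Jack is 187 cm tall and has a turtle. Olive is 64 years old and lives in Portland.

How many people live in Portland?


Count in Portland: 1

1


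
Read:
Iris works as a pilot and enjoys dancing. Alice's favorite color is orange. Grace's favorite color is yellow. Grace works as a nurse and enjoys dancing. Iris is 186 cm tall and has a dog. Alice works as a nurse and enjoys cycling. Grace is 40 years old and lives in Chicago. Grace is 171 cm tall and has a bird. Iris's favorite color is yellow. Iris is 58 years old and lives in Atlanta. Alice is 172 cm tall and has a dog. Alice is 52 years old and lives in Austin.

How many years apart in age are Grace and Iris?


40 vs 58, diff = 18

18


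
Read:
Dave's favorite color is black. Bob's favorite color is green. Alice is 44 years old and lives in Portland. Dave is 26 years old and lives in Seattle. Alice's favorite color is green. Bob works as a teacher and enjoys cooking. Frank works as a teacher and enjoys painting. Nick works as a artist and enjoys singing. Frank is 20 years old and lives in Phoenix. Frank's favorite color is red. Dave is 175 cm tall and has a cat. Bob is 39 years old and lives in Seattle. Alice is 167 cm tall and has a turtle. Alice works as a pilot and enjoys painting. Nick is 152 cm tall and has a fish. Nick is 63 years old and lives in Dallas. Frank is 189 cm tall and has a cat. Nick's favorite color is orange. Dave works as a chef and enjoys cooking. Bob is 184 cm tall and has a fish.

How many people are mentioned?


People: Nick, Alice, Bob, Frank, Dave. Count = 5

5


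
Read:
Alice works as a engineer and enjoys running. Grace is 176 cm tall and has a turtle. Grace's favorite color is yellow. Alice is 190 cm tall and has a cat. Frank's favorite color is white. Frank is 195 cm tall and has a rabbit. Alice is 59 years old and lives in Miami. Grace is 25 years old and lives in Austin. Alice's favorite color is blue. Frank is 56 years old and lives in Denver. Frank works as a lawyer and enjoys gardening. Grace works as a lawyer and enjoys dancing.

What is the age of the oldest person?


Oldest: Alice at 59

59


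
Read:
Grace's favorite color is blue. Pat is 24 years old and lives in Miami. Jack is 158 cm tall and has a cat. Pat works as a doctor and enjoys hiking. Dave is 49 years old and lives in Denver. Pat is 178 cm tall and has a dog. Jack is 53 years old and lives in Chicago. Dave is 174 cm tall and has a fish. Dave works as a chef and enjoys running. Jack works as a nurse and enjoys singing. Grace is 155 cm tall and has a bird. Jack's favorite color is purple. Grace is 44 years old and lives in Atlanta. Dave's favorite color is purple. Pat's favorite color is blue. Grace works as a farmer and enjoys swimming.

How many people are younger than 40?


Filter: 1

1


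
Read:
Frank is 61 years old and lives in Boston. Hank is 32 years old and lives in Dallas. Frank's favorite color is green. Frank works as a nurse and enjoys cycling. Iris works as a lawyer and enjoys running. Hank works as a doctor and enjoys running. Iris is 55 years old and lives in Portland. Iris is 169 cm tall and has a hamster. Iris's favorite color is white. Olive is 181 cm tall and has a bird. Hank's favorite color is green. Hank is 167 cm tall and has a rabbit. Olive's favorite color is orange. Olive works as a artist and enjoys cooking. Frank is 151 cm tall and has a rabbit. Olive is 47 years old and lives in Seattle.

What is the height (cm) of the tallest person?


Tallest: Olive at 181 cm

181


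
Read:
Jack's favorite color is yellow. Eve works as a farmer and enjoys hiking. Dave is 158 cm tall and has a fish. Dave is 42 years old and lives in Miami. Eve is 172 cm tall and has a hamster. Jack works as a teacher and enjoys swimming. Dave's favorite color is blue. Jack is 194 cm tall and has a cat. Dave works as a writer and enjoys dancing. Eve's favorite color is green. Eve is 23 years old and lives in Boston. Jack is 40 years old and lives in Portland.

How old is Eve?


Eve is 23 years old

23


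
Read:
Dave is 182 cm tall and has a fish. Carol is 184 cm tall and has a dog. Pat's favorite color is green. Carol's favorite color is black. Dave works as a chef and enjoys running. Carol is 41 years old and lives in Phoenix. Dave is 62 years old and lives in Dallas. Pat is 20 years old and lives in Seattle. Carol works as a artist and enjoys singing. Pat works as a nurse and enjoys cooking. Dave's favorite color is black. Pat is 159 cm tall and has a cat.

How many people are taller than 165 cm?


Taller than 165: 2

2


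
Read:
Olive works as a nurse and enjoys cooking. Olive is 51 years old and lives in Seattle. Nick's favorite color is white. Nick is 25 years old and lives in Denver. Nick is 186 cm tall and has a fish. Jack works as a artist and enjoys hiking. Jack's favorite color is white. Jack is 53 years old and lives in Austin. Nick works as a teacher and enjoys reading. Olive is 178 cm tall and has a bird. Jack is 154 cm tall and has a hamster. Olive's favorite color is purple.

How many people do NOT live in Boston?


Not in Boston: 3

3


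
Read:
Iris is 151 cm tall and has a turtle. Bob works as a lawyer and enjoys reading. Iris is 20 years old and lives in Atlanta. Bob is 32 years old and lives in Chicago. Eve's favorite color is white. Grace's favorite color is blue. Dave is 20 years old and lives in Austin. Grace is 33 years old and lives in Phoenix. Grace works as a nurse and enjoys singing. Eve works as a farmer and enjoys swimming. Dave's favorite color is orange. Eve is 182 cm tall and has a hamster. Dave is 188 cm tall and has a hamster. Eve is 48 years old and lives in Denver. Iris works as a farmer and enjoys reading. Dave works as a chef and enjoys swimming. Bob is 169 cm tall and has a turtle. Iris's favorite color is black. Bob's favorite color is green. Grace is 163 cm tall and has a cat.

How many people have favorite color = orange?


Count: 1

1


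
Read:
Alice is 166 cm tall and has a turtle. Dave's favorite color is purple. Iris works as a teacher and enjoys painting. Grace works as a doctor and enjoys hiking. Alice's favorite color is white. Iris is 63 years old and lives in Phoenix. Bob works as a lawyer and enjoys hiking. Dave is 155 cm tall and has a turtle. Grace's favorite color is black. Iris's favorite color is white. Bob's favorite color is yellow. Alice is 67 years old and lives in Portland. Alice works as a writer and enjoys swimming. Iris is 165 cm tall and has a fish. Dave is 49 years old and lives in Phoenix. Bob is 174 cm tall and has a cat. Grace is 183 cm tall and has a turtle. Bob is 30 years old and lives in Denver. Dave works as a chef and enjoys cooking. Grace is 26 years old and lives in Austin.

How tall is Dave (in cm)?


Dave is 155 cm tall

155


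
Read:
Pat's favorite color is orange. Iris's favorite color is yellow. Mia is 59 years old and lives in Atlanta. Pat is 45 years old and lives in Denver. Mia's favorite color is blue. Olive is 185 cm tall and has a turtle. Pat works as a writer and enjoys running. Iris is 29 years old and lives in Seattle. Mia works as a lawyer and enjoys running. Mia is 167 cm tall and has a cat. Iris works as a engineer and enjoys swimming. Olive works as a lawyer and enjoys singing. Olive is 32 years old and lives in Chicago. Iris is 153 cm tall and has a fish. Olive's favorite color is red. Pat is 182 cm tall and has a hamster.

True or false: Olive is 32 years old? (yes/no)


Olive is actually 32. yes

yes


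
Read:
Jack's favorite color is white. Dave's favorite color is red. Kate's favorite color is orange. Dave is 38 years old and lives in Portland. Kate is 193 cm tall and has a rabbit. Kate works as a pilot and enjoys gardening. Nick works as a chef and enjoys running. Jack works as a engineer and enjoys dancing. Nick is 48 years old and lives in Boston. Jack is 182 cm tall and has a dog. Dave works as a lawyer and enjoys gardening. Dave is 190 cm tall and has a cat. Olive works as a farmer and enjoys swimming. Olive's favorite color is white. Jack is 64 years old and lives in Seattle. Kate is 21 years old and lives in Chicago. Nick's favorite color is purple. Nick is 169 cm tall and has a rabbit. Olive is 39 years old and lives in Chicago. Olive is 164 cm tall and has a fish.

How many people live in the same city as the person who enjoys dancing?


Person with hobby dancing is Jack, city Seattle. Count = 1

1


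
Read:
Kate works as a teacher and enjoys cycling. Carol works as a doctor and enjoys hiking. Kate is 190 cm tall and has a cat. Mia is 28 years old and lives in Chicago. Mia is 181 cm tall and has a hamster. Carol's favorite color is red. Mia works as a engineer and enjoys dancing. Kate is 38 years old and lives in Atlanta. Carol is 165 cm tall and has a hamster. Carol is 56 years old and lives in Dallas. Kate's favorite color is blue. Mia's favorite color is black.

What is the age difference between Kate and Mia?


|38 - 28| = 10

10


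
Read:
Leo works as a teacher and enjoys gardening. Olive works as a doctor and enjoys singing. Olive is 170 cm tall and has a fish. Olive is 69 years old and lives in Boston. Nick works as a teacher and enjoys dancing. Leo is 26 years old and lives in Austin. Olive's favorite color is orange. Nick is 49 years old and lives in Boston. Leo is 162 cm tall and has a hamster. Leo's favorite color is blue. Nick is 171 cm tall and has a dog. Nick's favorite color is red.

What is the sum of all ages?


49+26+69 = 144

144


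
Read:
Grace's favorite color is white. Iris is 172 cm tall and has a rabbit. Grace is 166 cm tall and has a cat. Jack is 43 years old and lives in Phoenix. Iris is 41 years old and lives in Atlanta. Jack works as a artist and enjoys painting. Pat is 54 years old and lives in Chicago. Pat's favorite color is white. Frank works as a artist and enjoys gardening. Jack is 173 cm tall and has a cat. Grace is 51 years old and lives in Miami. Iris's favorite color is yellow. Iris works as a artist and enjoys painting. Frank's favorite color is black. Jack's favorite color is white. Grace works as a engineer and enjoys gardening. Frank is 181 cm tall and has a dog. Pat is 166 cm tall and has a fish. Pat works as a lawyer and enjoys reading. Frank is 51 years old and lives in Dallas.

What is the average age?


Sum=240, n=5, avg=48

48


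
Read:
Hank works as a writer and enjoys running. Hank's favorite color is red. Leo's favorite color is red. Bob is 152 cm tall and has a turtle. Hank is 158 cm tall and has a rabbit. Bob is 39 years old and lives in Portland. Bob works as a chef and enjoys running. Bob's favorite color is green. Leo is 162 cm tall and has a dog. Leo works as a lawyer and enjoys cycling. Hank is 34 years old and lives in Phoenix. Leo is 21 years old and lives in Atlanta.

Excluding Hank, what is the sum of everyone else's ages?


Sum (excluding Hank): 60

60


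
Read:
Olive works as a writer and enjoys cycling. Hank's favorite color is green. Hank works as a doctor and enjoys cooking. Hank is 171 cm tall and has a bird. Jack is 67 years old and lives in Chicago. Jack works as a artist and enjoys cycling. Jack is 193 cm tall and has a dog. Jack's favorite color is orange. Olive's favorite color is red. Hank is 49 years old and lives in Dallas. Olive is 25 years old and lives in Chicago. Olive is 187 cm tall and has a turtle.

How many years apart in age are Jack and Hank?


67 vs 49, diff = 18

18


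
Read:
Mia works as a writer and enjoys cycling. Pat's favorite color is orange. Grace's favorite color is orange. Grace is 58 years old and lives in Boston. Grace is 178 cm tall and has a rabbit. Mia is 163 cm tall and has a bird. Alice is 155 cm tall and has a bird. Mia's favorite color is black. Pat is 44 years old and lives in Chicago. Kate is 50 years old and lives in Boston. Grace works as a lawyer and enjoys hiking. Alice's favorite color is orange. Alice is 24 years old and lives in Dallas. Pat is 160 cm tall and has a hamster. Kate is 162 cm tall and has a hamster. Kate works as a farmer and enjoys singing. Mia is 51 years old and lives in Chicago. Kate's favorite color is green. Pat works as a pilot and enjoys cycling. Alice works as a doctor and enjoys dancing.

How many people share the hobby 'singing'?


Count: 1

1


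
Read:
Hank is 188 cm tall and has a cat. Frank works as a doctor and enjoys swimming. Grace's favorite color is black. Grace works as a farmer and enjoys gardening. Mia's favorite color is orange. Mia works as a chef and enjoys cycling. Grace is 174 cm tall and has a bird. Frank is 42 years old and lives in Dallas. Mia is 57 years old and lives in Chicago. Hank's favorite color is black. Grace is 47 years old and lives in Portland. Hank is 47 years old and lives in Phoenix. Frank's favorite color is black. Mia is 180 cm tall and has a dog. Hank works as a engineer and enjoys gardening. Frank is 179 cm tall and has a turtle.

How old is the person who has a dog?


Person with dog is Mia, age 57

57
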